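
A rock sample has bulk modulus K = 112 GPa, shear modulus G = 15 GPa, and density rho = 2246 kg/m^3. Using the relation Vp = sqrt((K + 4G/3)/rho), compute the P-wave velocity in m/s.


First compute the effective modulus:
K + 4G/3 = 112e9 + 4*15e9/3 = 132000000000.0 Pa
Then divide by density:
132000000000.0 / 2246 = 58771148.7088 Pa/(kg/m^3)
Take the square root:
Vp = sqrt(58771148.7088) = 7666.23 m/s

7666.23


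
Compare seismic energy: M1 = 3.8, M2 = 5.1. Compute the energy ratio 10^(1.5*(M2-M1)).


M2 - M1 = 5.1 - 3.8 = 1.3
1.5 * 1.3 = 1.95
ratio = 10^1.95 = 89.13

89.13


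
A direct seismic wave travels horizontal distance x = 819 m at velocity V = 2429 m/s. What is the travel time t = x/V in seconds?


t = x / V
= 819 / 2429
= 0.3372 s

0.3372


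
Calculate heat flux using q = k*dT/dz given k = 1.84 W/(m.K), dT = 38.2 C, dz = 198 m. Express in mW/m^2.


q = k * dT / dz * 1000
= 1.84 * 38.2 / 198 * 1000
= 0.35499 * 1000
= 354.9899 mW/m^2

354.9899


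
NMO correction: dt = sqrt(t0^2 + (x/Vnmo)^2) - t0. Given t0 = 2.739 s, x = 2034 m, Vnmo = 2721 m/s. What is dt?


x/Vnmo = 2034/2721 = 0.747519
(x/Vnmo)^2 = 0.558785
t0^2 = 7.502121
sqrt(7.502121 + 0.558785) = 2.839173
dt = 2.839173 - 2.739 = 0.100173

0.100173


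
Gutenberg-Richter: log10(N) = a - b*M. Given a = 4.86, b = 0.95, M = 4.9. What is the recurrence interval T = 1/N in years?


log10(N) = 4.86 - 0.95*4.9 = 0.205
N = 10^0.205 = 1.603245
T = 1/N = 1/1.603245 = 0.6237 years

0.6237


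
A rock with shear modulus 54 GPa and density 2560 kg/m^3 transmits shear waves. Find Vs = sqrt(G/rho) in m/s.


Convert G to Pa: G = 54e9 Pa
Compute G/rho = 54e9 / 2560 = 21093750.0
Vs = sqrt(21093750.0) = 4592.79 m/s

4592.79


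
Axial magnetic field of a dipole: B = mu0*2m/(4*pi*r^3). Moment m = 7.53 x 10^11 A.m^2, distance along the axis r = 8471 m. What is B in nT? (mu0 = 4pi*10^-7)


m = 7.53 x 10^11 = 753000000000 A.m^2
2m = 1506000000000 A.m^2
r^3 = 8471^3 = 607860671111
B = (4pi*10^-7) * 1506000000000 / (4*pi * 607860671111) * 1e9
= 1892495.414522 / 7638602475073.92 * 1e9
= 247.7541 nT

247.7541


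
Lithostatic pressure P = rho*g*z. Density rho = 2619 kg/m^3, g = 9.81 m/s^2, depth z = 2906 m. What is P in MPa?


P = rho * g * z / 1e6
= 2619 * 9.81 * 2906 / 1e6
= 74662085.34 / 1e6
= 74.6621 MPa

74.6621


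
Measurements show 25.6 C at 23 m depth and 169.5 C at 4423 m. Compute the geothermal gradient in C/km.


dT = 169.5 - 25.6 = 143.9 C
dz = 4423 - 23 = 4400 m
gradient = dT/dz * 1000 = 143.9/4400 * 1000 = 32.7045 C/km

32.7045


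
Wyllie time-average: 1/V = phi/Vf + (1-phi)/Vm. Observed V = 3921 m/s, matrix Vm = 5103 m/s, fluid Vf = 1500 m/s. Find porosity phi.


1/V - 1/Vm = 1/3921 - 1/5103 = 5.907e-05
1/Vf - 1/Vm = 1/1500 - 1/5103 = 0.0004707
phi = 5.907e-05 / 0.0004707 = 0.1255

0.1255


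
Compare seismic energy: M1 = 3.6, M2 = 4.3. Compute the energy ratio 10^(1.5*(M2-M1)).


M2 - M1 = 4.3 - 3.6 = 0.7
1.5 * 0.7 = 1.05
ratio = 10^1.05 = 11.22

11.22


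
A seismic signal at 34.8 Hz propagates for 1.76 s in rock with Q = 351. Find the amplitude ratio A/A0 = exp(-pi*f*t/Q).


pi*f*t/Q = pi*34.8*1.76/351 = 0.548194
A/A0 = exp(-0.548194) = 0.577992

0.577992


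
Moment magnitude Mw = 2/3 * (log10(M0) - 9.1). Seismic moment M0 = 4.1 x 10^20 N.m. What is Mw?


log10(M0) = log10(4.1 x 10^20) = 20.6128
Mw = 2/3 * (20.6128 - 9.1)
= 2/3 * 11.5128
= 7.68

7.68


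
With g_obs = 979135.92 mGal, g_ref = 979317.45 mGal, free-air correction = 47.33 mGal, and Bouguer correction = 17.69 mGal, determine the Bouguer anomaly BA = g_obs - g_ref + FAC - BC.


BA = g_obs - g_ref + FAC - BC
= 979135.92 - 979317.45 + 47.33 - 17.69
= -151.89 mGal

-151.89


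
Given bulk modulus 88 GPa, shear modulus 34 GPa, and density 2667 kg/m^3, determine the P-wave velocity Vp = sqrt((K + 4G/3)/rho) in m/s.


First compute the effective modulus:
K + 4G/3 = 88e9 + 4*34e9/3 = 133333333333.33 Pa
Then divide by density:
133333333333.33 / 2667 = 49993750.7812 Pa/(kg/m^3)
Take the square root:
Vp = sqrt(49993750.7812) = 7070.63 m/s

7070.63


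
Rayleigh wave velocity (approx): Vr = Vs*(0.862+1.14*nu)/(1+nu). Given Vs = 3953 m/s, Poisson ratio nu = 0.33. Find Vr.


Numerator factor = 0.862 + 1.14*0.33 = 1.2382
Denominator = 1 + 0.33 = 1.33
Vr = 3953 * 1.2382 / 1.33 = 3680.15 m/s

3680.15


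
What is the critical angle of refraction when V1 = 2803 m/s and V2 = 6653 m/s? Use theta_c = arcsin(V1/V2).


V1/V2 = 2803/6653 = 0.421314
theta_c = arcsin(0.421314) = 24.9176 degrees

24.9176


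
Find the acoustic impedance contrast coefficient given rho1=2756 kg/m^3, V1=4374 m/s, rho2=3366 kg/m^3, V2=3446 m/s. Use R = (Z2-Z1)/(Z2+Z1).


Z1 = 2756 * 4374 = 12054744
Z2 = 3366 * 3446 = 11599236
R = (11599236 - 12054744) / (11599236 + 12054744) = -455508 / 23653980 = -0.0193

-0.0193


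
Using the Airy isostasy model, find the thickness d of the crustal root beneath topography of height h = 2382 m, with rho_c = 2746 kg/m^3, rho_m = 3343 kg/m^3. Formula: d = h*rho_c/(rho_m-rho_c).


rho_m - rho_c = 3343 - 2746 = 597
d = 2382 * 2746 / 597
= 6540972 / 597
= 10956.4 m

10956.4


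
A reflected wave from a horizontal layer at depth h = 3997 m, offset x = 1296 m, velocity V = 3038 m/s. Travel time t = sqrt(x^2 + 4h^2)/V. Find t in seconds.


x^2 + 4h^2 = 1296^2 + 4*3997^2 = 1679616 + 63904036 = 65583652
sqrt(65583652) = 8098.3734
t = 8098.3734 / 3038 = 2.6657 s

2.6657


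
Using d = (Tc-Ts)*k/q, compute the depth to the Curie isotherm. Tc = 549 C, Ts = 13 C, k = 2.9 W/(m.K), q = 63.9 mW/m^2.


T_Curie - T_surf = 549 - 13 = 536 C
Convert q to W/m^2: 63.9 mW/m^2 = 0.0639 W/m^2
d = 536 * 2.9 / 0.0639 = 24325.51 m

24325.51


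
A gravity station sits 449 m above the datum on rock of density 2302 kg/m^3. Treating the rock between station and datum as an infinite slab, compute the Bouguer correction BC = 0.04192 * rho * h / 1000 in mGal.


BC = 0.04192 * rho * h / 1000
= 0.04192 * 2302 * 449 / 1000
= 43.3284 mGal

43.3284


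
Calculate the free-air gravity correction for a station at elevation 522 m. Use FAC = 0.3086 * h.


FAC = 0.3086 * h
= 0.3086 * 522
= 161.0892 mGal

161.0892


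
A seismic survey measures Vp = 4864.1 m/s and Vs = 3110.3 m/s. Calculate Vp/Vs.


Vp/Vs = 4864.1 / 3110.3
= 1.5639

1.5639


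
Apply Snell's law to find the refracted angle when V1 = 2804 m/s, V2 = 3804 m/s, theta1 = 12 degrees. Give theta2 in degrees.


sin(theta1) = sin(12 deg) = 0.207912
sin(theta2) = V2/V1 * sin(theta1) = 3804/2804 * 0.207912 = 0.28206
theta2 = arcsin(0.28206) = 16.3832 degrees

16.3832


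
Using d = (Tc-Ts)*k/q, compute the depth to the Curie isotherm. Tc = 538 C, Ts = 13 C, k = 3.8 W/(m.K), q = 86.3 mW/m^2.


T_Curie - T_surf = 538 - 13 = 525 C
Convert q to W/m^2: 86.3 mW/m^2 = 0.0863 W/m^2
d = 525 * 3.8 / 0.0863 = 23117.03 m

23117.03


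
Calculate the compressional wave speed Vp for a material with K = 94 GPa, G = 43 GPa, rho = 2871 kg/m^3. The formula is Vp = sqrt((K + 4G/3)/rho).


First compute the effective modulus:
K + 4G/3 = 94e9 + 4*43e9/3 = 151333333333.33 Pa
Then divide by density:
151333333333.33 / 2871 = 52711018.2283 Pa/(kg/m^3)
Take the square root:
Vp = sqrt(52711018.2283) = 7260.24 m/s

7260.24


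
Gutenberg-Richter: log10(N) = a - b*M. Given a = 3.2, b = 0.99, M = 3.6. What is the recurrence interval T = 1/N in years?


log10(N) = 3.2 - 0.99*3.6 = -0.364
N = 10^-0.364 = 0.432514
T = 1/N = 1/0.432514 = 2.3121 years

2.3121


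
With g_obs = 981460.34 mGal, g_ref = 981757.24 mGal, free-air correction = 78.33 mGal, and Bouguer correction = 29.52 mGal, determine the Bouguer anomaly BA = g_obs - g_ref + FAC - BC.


BA = g_obs - g_ref + FAC - BC
= 981460.34 - 981757.24 + 78.33 - 29.52
= -248.09 mGal

-248.09


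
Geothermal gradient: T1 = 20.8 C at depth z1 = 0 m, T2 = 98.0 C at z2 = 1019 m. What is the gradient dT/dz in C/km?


dT = 98.0 - 20.8 = 77.2 C
dz = 1019 - 0 = 1019 m
gradient = dT/dz * 1000 = 77.2/1019 * 1000 = 75.7605 C/km

75.7605


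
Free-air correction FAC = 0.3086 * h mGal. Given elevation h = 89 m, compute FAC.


FAC = 0.3086 * h
= 0.3086 * 89
= 27.4654 mGal

27.4654


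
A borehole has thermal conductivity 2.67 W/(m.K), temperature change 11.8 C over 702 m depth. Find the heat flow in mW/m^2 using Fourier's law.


q = k * dT / dz * 1000
= 2.67 * 11.8 / 702 * 1000
= 0.04488 * 1000
= 44.8803 mW/m^2

44.8803


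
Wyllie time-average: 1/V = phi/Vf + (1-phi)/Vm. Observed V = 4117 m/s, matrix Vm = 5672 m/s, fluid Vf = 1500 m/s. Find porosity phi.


1/V - 1/Vm = 1/4117 - 1/5672 = 6.659e-05
1/Vf - 1/Vm = 1/1500 - 1/5672 = 0.00049036
phi = 6.659e-05 / 0.00049036 = 0.1358

0.1358


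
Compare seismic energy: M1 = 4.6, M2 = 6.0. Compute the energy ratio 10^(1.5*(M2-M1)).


M2 - M1 = 6.0 - 4.6 = 1.4
1.5 * 1.4 = 2.1
ratio = 10^2.1 = 125.89

125.89


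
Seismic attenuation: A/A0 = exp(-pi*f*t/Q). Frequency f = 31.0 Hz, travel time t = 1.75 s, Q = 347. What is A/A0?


pi*f*t/Q = pi*31.0*1.75/347 = 0.491157
A/A0 = exp(-0.491157) = 0.611918

0.611918


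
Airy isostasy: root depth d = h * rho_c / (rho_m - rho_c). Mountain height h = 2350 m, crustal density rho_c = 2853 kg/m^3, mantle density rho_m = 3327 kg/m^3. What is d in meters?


rho_m - rho_c = 3327 - 2853 = 474
d = 2350 * 2853 / 474
= 6704550 / 474
= 14144.62 m

14144.62


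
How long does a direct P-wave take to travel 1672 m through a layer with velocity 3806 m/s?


t = x / V
= 1672 / 3806
= 0.4393 s

0.4393


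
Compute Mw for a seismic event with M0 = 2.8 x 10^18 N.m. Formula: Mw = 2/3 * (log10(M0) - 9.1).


log10(M0) = log10(2.8 x 10^18) = 18.4472
Mw = 2/3 * (18.4472 - 9.1)
= 2/3 * 9.3472
= 6.23

6.23


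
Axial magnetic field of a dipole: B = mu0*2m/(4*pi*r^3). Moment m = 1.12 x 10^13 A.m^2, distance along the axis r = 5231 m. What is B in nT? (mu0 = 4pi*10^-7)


m = 1.12 x 10^13 = 11200000000000 A.m^2
2m = 22400000000000 A.m^2
r^3 = 5231^3 = 143137741391
B = (4pi*10^-7) * 22400000000000 / (4*pi * 143137741391) * 1e9
= 28148670.176165 / 1798721907221.6 * 1e9
= 15649.2619 nT

15649.2619


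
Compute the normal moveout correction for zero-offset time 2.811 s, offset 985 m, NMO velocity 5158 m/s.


x/Vnmo = 985/5158 = 0.190965
(x/Vnmo)^2 = 0.036468
t0^2 = 7.901721
sqrt(7.901721 + 0.036468) = 2.817479
dt = 2.817479 - 2.811 = 0.006479

0.006479


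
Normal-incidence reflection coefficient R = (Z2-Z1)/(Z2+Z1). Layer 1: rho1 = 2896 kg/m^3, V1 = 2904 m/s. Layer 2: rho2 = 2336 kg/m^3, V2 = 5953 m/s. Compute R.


Z1 = 2896 * 2904 = 8409984
Z2 = 2336 * 5953 = 13906208
R = (13906208 - 8409984) / (13906208 + 8409984) = 5496224 / 22316192 = 0.2463

0.2463


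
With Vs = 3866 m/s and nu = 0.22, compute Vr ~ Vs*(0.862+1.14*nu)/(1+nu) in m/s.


Numerator factor = 0.862 + 1.14*0.22 = 1.1128
Denominator = 1 + 0.22 = 1.22
Vr = 3866 * 1.1128 / 1.22 = 3526.3 m/s

3526.3


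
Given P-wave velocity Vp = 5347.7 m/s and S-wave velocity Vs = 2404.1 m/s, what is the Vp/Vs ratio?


Vp/Vs = 5347.7 / 2404.1
= 2.2244

2.2244


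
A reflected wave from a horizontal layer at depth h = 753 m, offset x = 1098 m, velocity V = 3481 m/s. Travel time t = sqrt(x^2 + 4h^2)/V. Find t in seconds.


x^2 + 4h^2 = 1098^2 + 4*753^2 = 1205604 + 2268036 = 3473640
sqrt(3473640) = 1863.7704
t = 1863.7704 / 3481 = 0.5354 s

0.5354


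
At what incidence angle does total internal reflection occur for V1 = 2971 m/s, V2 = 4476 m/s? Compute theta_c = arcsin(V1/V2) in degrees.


V1/V2 = 2971/4476 = 0.663762
theta_c = arcsin(0.663762) = 41.5874 degrees

41.5874


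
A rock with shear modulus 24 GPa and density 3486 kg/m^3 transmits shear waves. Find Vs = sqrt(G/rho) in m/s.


Convert G to Pa: G = 24e9 Pa
Compute G/rho = 24e9 / 3486 = 6884681.5835
Vs = sqrt(6884681.5835) = 2623.87 m/s

2623.87


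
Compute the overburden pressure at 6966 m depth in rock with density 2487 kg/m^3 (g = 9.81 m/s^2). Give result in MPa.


P = rho * g * z / 1e6
= 2487 * 9.81 * 6966 / 1e6
= 169952776.02 / 1e6
= 169.9528 MPa

169.9528


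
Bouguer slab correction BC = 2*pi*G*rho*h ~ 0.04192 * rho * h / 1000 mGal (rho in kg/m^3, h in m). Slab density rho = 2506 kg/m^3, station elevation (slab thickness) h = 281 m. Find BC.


BC = 0.04192 * rho * h / 1000
= 0.04192 * 2506 * 281 / 1000
= 29.5195 mGal

29.5195


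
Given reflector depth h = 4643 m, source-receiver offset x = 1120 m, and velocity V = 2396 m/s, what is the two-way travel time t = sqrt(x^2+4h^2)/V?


x^2 + 4h^2 = 1120^2 + 4*4643^2 = 1254400 + 86229796 = 87484196
sqrt(87484196) = 9353.2987
t = 9353.2987 / 2396 = 3.9037 s

3.9037


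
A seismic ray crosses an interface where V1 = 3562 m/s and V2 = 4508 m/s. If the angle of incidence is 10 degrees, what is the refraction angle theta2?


sin(theta1) = sin(10 deg) = 0.173648
sin(theta2) = V2/V1 * sin(theta1) = 4508/3562 * 0.173648 = 0.219766
theta2 = arcsin(0.219766) = 12.6953 degrees

12.6953


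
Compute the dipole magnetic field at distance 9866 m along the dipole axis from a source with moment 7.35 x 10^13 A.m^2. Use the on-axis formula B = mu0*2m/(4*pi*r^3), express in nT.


m = 7.35 x 10^13 = 73500000000000 A.m^2
2m = 147000000000000 A.m^2
r^3 = 9866^3 = 960336273896
B = (4pi*10^-7) * 147000000000000 / (4*pi * 960336273896) * 1e9
= 184725648.03108 / 12067941532189.88 * 1e9
= 15307.1381 nT

15307.1381


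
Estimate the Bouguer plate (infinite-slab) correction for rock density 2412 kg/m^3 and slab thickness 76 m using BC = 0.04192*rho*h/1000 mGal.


BC = 0.04192 * rho * h / 1000
= 0.04192 * 2412 * 76 / 1000
= 7.6844 mGal

7.6844


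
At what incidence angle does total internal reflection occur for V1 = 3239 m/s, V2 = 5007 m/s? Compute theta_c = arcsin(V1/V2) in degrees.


V1/V2 = 3239/5007 = 0.646894
theta_c = arcsin(0.646894) = 40.3079 degrees

40.3079


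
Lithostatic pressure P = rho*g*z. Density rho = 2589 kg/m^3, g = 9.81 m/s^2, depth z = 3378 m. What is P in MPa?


P = rho * g * z / 1e6
= 2589 * 9.81 * 3378 / 1e6
= 85794748.02 / 1e6
= 85.7947 MPa

85.7947


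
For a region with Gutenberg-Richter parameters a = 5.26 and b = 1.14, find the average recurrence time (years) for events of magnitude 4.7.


log10(N) = 5.26 - 1.14*4.7 = -0.098
N = 10^-0.098 = 0.797995
T = 1/N = 1/0.797995 = 1.2531 years

1.2531


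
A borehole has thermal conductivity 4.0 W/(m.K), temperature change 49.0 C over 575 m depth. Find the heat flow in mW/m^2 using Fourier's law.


q = k * dT / dz * 1000
= 4.0 * 49.0 / 575 * 1000
= 0.34087 * 1000
= 340.8696 mW/m^2

340.8696


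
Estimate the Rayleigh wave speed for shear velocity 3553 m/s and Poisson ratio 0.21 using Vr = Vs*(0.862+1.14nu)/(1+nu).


Numerator factor = 0.862 + 1.14*0.21 = 1.1014
Denominator = 1 + 0.21 = 1.21
Vr = 3553 * 1.1014 / 1.21 = 3234.11 m/s

3234.11


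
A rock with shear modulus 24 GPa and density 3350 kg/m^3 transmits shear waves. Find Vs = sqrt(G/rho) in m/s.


Convert G to Pa: G = 24e9 Pa
Compute G/rho = 24e9 / 3350 = 7164179.1045
Vs = sqrt(7164179.1045) = 2676.6 m/s

2676.6


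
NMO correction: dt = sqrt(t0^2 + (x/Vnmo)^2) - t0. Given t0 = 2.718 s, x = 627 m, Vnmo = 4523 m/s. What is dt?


x/Vnmo = 627/4523 = 0.138625
(x/Vnmo)^2 = 0.019217
t0^2 = 7.387524
sqrt(7.387524 + 0.019217) = 2.721533
dt = 2.721533 - 2.718 = 0.003533

0.003533


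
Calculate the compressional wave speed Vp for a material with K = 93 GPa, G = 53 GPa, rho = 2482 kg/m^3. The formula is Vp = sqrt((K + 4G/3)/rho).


First compute the effective modulus:
K + 4G/3 = 93e9 + 4*53e9/3 = 163666666666.67 Pa
Then divide by density:
163666666666.67 / 2482 = 65941445.0712 Pa/(kg/m^3)
Take the square root:
Vp = sqrt(65941445.0712) = 8120.43 m/s

8120.43


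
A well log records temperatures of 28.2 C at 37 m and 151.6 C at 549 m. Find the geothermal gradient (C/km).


dT = 151.6 - 28.2 = 123.4 C
dz = 549 - 37 = 512 m
gradient = dT/dz * 1000 = 123.4/512 * 1000 = 241.0156 C/km

241.0156


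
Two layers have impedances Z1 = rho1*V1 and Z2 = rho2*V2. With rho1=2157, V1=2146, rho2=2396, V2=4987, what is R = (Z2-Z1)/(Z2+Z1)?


Z1 = 2157 * 2146 = 4628922
Z2 = 2396 * 4987 = 11948852
R = (11948852 - 4628922) / (11948852 + 4628922) = 7319930 / 16577774 = 0.4416

0.4416


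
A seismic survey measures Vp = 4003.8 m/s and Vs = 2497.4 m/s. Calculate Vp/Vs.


Vp/Vs = 4003.8 / 2497.4
= 1.6032

1.6032


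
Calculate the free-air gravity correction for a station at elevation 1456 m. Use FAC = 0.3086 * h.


FAC = 0.3086 * h
= 0.3086 * 1456
= 449.3216 mGal

449.3216


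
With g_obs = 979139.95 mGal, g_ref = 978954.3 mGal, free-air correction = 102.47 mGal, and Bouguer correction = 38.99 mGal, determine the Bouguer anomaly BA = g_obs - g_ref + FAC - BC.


BA = g_obs - g_ref + FAC - BC
= 979139.95 - 978954.3 + 102.47 - 38.99
= 249.13 mGal

249.13


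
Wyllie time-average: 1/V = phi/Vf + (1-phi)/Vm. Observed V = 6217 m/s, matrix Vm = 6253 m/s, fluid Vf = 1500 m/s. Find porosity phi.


1/V - 1/Vm = 1/6217 - 1/6253 = 9.3e-07
1/Vf - 1/Vm = 1/1500 - 1/6253 = 0.00050674
phi = 9.3e-07 / 0.00050674 = 0.0018

0.0018


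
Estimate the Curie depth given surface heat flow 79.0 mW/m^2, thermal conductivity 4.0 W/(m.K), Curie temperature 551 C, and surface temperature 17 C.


T_Curie - T_surf = 551 - 17 = 534 C
Convert q to W/m^2: 79.0 mW/m^2 = 0.079 W/m^2
d = 534 * 4.0 / 0.079 = 27037.97 m

27037.97


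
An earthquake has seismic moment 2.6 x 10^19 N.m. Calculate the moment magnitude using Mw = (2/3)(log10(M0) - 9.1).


log10(M0) = log10(2.6 x 10^19) = 19.415
Mw = 2/3 * (19.415 - 9.1)
= 2/3 * 10.315
= 6.88

6.88


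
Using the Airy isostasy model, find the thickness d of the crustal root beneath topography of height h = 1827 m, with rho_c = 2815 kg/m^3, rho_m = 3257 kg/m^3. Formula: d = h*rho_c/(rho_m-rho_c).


rho_m - rho_c = 3257 - 2815 = 442
d = 1827 * 2815 / 442
= 5143005 / 442
= 11635.76 m

11635.76


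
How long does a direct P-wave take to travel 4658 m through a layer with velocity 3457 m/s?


t = x / V
= 4658 / 3457
= 1.3474 s

1.3474


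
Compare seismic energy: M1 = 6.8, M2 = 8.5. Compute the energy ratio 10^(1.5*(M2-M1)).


M2 - M1 = 8.5 - 6.8 = 1.7
1.5 * 1.7 = 2.55
ratio = 10^2.55 = 354.81

354.81


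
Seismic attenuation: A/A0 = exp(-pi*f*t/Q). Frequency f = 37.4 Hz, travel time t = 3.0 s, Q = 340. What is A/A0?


pi*f*t/Q = pi*37.4*3.0/340 = 1.036726
A/A0 = exp(-1.036726) = 0.354614

0.354614


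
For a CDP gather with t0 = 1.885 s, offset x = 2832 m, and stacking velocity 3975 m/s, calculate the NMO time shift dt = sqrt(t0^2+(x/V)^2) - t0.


x/Vnmo = 2832/3975 = 0.712453
(x/Vnmo)^2 = 0.507589
t0^2 = 3.553225
sqrt(3.553225 + 0.507589) = 2.015146
dt = 2.015146 - 1.885 = 0.130146

0.130146


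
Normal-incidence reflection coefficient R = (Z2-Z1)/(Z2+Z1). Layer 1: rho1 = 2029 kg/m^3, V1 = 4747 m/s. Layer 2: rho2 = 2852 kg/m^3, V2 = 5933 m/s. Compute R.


Z1 = 2029 * 4747 = 9631663
Z2 = 2852 * 5933 = 16920916
R = (16920916 - 9631663) / (16920916 + 9631663) = 7289253 / 26552579 = 0.2745

0.2745


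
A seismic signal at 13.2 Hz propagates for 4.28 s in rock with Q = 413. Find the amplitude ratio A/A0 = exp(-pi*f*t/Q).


pi*f*t/Q = pi*13.2*4.28/413 = 0.429752
A/A0 = exp(-0.429752) = 0.650671

0.650671


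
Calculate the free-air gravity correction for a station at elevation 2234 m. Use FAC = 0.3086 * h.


FAC = 0.3086 * h
= 0.3086 * 2234
= 689.4124 mGal

689.4124


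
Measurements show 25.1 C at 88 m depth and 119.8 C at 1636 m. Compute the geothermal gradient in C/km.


dT = 119.8 - 25.1 = 94.7 C
dz = 1636 - 88 = 1548 m
gradient = dT/dz * 1000 = 94.7/1548 * 1000 = 61.1757 C/km

61.1757


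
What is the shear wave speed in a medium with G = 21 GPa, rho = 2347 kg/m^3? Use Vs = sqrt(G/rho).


Convert G to Pa: G = 21e9 Pa
Compute G/rho = 21e9 / 2347 = 8947592.6715
Vs = sqrt(8947592.6715) = 2991.25 m/s

2991.25


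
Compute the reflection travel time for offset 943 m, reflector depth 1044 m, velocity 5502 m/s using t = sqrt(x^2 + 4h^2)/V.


x^2 + 4h^2 = 943^2 + 4*1044^2 = 889249 + 4359744 = 5248993
sqrt(5248993) = 2291.0681
t = 2291.0681 / 5502 = 0.4164 s

0.4164


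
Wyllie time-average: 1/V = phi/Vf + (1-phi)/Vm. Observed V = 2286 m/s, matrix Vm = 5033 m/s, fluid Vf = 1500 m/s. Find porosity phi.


1/V - 1/Vm = 1/2286 - 1/5033 = 0.00023876
1/Vf - 1/Vm = 1/1500 - 1/5033 = 0.00046798
phi = 0.00023876 / 0.00046798 = 0.5102

0.5102


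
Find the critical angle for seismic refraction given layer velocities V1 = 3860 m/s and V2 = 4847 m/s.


V1/V2 = 3860/4847 = 0.796369
theta_c = arcsin(0.796369) = 52.7847 degrees

52.7847


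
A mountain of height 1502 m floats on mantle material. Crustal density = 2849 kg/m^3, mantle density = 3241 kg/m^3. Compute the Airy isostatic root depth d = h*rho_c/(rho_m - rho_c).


rho_m - rho_c = 3241 - 2849 = 392
d = 1502 * 2849 / 392
= 4279198 / 392
= 10916.32 m

10916.32


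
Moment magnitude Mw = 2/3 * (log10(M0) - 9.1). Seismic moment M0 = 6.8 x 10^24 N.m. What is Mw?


log10(M0) = log10(6.8 x 10^24) = 24.8325
Mw = 2/3 * (24.8325 - 9.1)
= 2/3 * 15.7325
= 10.49

10.49


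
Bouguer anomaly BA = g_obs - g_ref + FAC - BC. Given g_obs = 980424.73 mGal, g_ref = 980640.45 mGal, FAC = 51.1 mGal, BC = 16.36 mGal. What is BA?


BA = g_obs - g_ref + FAC - BC
= 980424.73 - 980640.45 + 51.1 - 16.36
= -180.98 mGal

-180.98


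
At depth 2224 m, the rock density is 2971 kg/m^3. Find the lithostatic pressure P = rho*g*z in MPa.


P = rho * g * z / 1e6
= 2971 * 9.81 * 2224 / 1e6
= 64819614.24 / 1e6
= 64.8196 MPa

64.8196


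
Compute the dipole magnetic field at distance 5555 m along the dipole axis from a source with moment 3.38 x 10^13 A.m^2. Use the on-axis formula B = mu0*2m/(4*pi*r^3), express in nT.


m = 3.38 x 10^13 = 33800000000000 A.m^2
2m = 67600000000000 A.m^2
r^3 = 5555^3 = 171416328875
B = (4pi*10^-7) * 67600000000000 / (4*pi * 171416328875) * 1e9
= 84948665.353068 / 2154081117996.13 * 1e9
= 39436.1497 nT

39436.1497


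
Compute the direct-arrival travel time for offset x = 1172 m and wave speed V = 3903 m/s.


t = x / V
= 1172 / 3903
= 0.3003 s

0.3003


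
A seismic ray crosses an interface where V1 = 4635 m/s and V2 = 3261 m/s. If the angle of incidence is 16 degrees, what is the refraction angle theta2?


sin(theta1) = sin(16 deg) = 0.275637
sin(theta2) = V2/V1 * sin(theta1) = 3261/4635 * 0.275637 = 0.193927
theta2 = arcsin(0.193927) = 11.1821 degrees

11.1821


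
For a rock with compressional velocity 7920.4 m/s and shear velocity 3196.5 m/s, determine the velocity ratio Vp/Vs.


Vp/Vs = 7920.4 / 3196.5
= 2.4778

2.4778


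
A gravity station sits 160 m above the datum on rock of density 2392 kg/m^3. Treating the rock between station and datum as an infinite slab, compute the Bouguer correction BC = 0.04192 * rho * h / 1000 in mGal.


BC = 0.04192 * rho * h / 1000
= 0.04192 * 2392 * 160 / 1000
= 16.0436 mGal

16.0436


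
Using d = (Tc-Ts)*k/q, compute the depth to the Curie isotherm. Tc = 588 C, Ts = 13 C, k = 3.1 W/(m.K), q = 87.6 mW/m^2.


T_Curie - T_surf = 588 - 13 = 575 C
Convert q to W/m^2: 87.6 mW/m^2 = 0.0876 W/m^2
d = 575 * 3.1 / 0.0876 = 20348.17 m

20348.17


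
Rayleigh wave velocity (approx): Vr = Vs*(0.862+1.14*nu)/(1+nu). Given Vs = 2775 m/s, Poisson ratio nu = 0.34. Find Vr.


Numerator factor = 0.862 + 1.14*0.34 = 1.2496
Denominator = 1 + 0.34 = 1.34
Vr = 2775 * 1.2496 / 1.34 = 2587.79 m/s

2587.79


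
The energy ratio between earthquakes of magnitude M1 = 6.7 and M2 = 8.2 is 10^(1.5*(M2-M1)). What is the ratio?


M2 - M1 = 8.2 - 6.7 = 1.5
1.5 * 1.5 = 2.25
ratio = 10^2.25 = 177.83

177.83


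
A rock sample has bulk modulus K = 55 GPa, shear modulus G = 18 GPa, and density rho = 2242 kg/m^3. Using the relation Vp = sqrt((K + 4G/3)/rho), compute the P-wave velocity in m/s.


First compute the effective modulus:
K + 4G/3 = 55e9 + 4*18e9/3 = 79000000000.0 Pa
Then divide by density:
79000000000.0 / 2242 = 35236396.0749 Pa/(kg/m^3)
Take the square root:
Vp = sqrt(35236396.0749) = 5936.03 m/s

5936.03


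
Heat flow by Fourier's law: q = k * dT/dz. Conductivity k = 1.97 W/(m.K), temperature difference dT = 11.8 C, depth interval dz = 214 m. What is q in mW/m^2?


q = k * dT / dz * 1000
= 1.97 * 11.8 / 214 * 1000
= 0.108626 * 1000
= 108.6262 mW/m^2

108.6262


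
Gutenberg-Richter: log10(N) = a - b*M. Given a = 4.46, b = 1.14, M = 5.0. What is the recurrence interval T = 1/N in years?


log10(N) = 4.46 - 1.14*5.0 = -1.24
N = 10^-1.24 = 0.057544
T = 1/N = 1/0.057544 = 17.378 years

17.378


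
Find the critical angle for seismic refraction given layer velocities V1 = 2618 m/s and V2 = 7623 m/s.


V1/V2 = 2618/7623 = 0.343434
theta_c = arcsin(0.343434) = 20.0863 degrees

20.0863


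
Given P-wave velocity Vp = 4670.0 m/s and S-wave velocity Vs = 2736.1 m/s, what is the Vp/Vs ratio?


Vp/Vs = 4670.0 / 2736.1
= 1.7068

1.7068


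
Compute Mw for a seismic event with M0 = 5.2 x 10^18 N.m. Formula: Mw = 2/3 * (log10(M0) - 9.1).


log10(M0) = log10(5.2 x 10^18) = 18.716
Mw = 2/3 * (18.716 - 9.1)
= 2/3 * 9.616
= 6.41

6.41


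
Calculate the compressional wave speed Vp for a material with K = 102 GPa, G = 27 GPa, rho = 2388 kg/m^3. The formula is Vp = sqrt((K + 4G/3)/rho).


First compute the effective modulus:
K + 4G/3 = 102e9 + 4*27e9/3 = 138000000000.0 Pa
Then divide by density:
138000000000.0 / 2388 = 57788944.7236 Pa/(kg/m^3)
Take the square root:
Vp = sqrt(57788944.7236) = 7601.9 m/s

7601.9


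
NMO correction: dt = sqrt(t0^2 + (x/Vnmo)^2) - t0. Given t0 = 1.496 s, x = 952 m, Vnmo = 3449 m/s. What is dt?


x/Vnmo = 952/3449 = 0.276022
(x/Vnmo)^2 = 0.076188
t0^2 = 2.238016
sqrt(2.238016 + 0.076188) = 1.521251
dt = 1.521251 - 1.496 = 0.025251

0.025251


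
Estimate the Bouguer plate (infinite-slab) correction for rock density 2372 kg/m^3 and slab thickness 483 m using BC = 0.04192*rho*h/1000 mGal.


BC = 0.04192 * rho * h / 1000
= 0.04192 * 2372 * 483 / 1000
= 48.0267 mGal

48.0267


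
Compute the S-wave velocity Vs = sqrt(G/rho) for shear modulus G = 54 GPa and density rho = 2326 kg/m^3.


Convert G to Pa: G = 54e9 Pa
Compute G/rho = 54e9 / 2326 = 23215821.1522
Vs = sqrt(23215821.1522) = 4818.28 m/s

4818.28


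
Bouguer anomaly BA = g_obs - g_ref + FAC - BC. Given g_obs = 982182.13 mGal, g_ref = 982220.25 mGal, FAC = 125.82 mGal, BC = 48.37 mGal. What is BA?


BA = g_obs - g_ref + FAC - BC
= 982182.13 - 982220.25 + 125.82 - 48.37
= 39.33 mGal

39.33


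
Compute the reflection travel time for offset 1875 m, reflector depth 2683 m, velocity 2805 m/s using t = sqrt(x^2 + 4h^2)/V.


x^2 + 4h^2 = 1875^2 + 4*2683^2 = 3515625 + 28793956 = 32309581
sqrt(32309581) = 5684.1517
t = 5684.1517 / 2805 = 2.0264 s

2.0264


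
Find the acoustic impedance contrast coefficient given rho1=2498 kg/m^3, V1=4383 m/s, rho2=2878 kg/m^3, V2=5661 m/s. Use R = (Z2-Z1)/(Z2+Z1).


Z1 = 2498 * 4383 = 10948734
Z2 = 2878 * 5661 = 16292358
R = (16292358 - 10948734) / (16292358 + 10948734) = 5343624 / 27241092 = 0.1962

0.1962


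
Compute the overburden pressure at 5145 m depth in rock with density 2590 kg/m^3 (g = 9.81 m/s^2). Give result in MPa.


P = rho * g * z / 1e6
= 2590 * 9.81 * 5145 / 1e6
= 130723645.5 / 1e6
= 130.7236 MPa

130.7236


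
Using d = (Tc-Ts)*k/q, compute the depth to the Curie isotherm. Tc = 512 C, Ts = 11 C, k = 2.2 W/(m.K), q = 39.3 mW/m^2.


T_Curie - T_surf = 512 - 11 = 501 C
Convert q to W/m^2: 39.3 mW/m^2 = 0.0393 W/m^2
d = 501 * 2.2 / 0.0393 = 28045.8 m

28045.8


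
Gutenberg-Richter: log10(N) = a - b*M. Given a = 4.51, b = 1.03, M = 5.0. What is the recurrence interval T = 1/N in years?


log10(N) = 4.51 - 1.03*5.0 = -0.64
N = 10^-0.64 = 0.229087
T = 1/N = 1/0.229087 = 4.3652 years

4.3652


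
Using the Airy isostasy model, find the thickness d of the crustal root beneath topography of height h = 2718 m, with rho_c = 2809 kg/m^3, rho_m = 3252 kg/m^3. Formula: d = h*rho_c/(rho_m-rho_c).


rho_m - rho_c = 3252 - 2809 = 443
d = 2718 * 2809 / 443
= 7634862 / 443
= 17234.45 m

17234.45


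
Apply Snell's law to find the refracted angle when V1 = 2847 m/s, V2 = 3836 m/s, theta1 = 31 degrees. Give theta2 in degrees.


sin(theta1) = sin(31 deg) = 0.515038
sin(theta2) = V2/V1 * sin(theta1) = 3836/2847 * 0.515038 = 0.693954
theta2 = arcsin(0.693954) = 43.9439 degrees

43.9439


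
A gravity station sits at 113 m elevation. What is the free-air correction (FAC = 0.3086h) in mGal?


FAC = 0.3086 * h
= 0.3086 * 113
= 34.8718 mGal

34.8718


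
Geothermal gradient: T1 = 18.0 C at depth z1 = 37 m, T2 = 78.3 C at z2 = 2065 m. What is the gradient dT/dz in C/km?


dT = 78.3 - 18.0 = 60.3 C
dz = 2065 - 37 = 2028 m
gradient = dT/dz * 1000 = 60.3/2028 * 1000 = 29.7337 C/km

29.7337


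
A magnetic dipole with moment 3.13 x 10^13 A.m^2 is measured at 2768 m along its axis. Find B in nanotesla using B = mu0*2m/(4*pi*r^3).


m = 3.13 x 10^13 = 31300000000000 A.m^2
2m = 62600000000000 A.m^2
r^3 = 2768^3 = 21207928832
B = (4pi*10^-7) * 62600000000000 / (4*pi * 21207928832) * 1e9
= 78665480.045888 / 266506693665.87 * 1e9
= 295172.6239 nT

295172.6239


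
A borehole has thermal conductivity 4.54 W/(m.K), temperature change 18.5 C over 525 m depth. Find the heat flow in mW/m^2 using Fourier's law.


q = k * dT / dz * 1000
= 4.54 * 18.5 / 525 * 1000
= 0.159981 * 1000
= 159.981 mW/m^2

159.981


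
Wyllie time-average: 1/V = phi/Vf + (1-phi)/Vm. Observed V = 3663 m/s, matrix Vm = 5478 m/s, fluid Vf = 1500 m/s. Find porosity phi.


1/V - 1/Vm = 1/3663 - 1/5478 = 9.045e-05
1/Vf - 1/Vm = 1/1500 - 1/5478 = 0.00048412
phi = 9.045e-05 / 0.00048412 = 0.1868

0.1868


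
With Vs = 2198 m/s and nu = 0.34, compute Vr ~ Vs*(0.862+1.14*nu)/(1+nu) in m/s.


Numerator factor = 0.862 + 1.14*0.34 = 1.2496
Denominator = 1 + 0.34 = 1.34
Vr = 2198 * 1.2496 / 1.34 = 2049.72 m/s

2049.72


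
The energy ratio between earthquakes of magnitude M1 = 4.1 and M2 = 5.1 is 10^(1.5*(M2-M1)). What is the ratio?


M2 - M1 = 5.1 - 4.1 = 1.0
1.5 * 1.0 = 1.5
ratio = 10^1.5 = 31.62

31.62


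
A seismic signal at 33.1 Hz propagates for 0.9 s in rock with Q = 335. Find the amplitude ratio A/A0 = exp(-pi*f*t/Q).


pi*f*t/Q = pi*33.1*0.9/335 = 0.279367
A/A0 = exp(-0.279367) = 0.756262

0.756262


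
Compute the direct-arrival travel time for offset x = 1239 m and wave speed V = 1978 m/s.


t = x / V
= 1239 / 1978
= 0.6264 s

0.6264


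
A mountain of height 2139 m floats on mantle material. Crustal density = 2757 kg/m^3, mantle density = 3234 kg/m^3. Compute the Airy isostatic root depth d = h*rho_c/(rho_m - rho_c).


rho_m - rho_c = 3234 - 2757 = 477
d = 2139 * 2757 / 477
= 5897223 / 477
= 12363.15 m

12363.15


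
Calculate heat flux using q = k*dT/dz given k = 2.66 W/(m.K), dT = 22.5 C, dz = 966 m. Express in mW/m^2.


q = k * dT / dz * 1000
= 2.66 * 22.5 / 966 * 1000
= 0.061957 * 1000
= 61.9565 mW/m^2

61.9565


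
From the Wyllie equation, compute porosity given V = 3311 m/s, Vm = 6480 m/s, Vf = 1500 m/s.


1/V - 1/Vm = 1/3311 - 1/6480 = 0.0001477
1/Vf - 1/Vm = 1/1500 - 1/6480 = 0.00051235
phi = 0.0001477 / 0.00051235 = 0.2883

0.2883


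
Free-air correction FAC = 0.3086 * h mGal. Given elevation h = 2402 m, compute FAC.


FAC = 0.3086 * h
= 0.3086 * 2402
= 741.2572 mGal

741.2572


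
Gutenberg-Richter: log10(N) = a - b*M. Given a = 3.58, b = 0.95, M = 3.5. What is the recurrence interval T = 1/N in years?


log10(N) = 3.58 - 0.95*3.5 = 0.255
N = 10^0.255 = 1.798871
T = 1/N = 1/1.798871 = 0.5559 years

0.5559


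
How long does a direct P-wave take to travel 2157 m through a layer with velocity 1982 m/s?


t = x / V
= 2157 / 1982
= 1.0883 s

1.0883


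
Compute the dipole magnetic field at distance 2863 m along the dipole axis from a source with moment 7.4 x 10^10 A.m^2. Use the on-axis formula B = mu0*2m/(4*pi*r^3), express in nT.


m = 7.4 x 10^10 = 74000000000 A.m^2
2m = 148000000000 A.m^2
r^3 = 2863^3 = 23467349647
B = (4pi*10^-7) * 148000000000 / (4*pi * 23467349647) * 1e9
= 185982.285093 / 294899413000.95 * 1e9
= 630.6635 nT

630.6635


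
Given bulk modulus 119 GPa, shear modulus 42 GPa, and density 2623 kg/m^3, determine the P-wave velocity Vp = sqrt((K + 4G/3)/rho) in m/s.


First compute the effective modulus:
K + 4G/3 = 119e9 + 4*42e9/3 = 175000000000.0 Pa
Then divide by density:
175000000000.0 / 2623 = 66717499.0469 Pa/(kg/m^3)
Take the square root:
Vp = sqrt(66717499.0469) = 8168.08 m/s

8168.08


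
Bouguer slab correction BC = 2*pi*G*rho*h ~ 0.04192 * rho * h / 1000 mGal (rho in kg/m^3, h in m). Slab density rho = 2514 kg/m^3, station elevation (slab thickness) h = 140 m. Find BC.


BC = 0.04192 * rho * h / 1000
= 0.04192 * 2514 * 140 / 1000
= 14.7542 mGal

14.7542


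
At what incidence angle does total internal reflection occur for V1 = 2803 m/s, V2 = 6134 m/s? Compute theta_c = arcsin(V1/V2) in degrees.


V1/V2 = 2803/6134 = 0.456961
theta_c = arcsin(0.456961) = 27.1912 degrees

27.1912


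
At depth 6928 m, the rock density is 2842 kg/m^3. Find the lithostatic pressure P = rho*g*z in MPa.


P = rho * g * z / 1e6
= 2842 * 9.81 * 6928 / 1e6
= 193152778.56 / 1e6
= 193.1528 MPa

193.1528


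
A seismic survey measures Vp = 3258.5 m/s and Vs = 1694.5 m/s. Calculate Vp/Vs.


Vp/Vs = 3258.5 / 1694.5
= 1.923

1.923


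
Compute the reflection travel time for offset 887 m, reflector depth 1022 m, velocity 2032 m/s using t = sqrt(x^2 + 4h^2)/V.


x^2 + 4h^2 = 887^2 + 4*1022^2 = 786769 + 4177936 = 4964705
sqrt(4964705) = 2228.1618
t = 2228.1618 / 2032 = 1.0965 s

1.0965


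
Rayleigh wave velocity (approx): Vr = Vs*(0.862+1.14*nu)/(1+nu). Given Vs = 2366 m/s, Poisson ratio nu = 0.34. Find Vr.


Numerator factor = 0.862 + 1.14*0.34 = 1.2496
Denominator = 1 + 0.34 = 1.34
Vr = 2366 * 1.2496 / 1.34 = 2206.38 m/s

2206.38


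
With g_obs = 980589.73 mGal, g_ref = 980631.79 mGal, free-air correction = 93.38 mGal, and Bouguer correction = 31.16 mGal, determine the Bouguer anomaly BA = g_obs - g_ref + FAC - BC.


BA = g_obs - g_ref + FAC - BC
= 980589.73 - 980631.79 + 93.38 - 31.16
= 20.16 mGal

20.16


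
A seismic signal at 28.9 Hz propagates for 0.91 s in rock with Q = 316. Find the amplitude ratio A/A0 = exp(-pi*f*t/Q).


pi*f*t/Q = pi*28.9*0.91/316 = 0.261458
A/A0 = exp(-0.261458) = 0.769928

0.769928


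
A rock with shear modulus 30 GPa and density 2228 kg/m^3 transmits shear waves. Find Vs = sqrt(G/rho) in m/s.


Convert G to Pa: G = 30e9 Pa
Compute G/rho = 30e9 / 2228 = 13464991.0233
Vs = sqrt(13464991.0233) = 3669.47 m/s

3669.47


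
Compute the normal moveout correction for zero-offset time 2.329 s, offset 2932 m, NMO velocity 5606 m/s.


x/Vnmo = 2932/5606 = 0.523011
(x/Vnmo)^2 = 0.273541
t0^2 = 5.424241
sqrt(5.424241 + 0.273541) = 2.387003
dt = 2.387003 - 2.329 = 0.058003

0.058003


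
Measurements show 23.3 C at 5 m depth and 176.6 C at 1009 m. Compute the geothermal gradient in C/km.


dT = 176.6 - 23.3 = 153.3 C
dz = 1009 - 5 = 1004 m
gradient = dT/dz * 1000 = 153.3/1004 * 1000 = 152.6892 C/km

152.6892


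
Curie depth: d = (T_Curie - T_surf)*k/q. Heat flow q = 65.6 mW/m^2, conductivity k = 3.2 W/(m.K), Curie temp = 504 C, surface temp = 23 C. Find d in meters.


T_Curie - T_surf = 504 - 23 = 481 C
Convert q to W/m^2: 65.6 mW/m^2 = 0.0656 W/m^2
d = 481 * 3.2 / 0.0656 = 23463.41 m

23463.41


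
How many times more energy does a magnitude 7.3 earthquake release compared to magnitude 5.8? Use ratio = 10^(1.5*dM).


M2 - M1 = 7.3 - 5.8 = 1.5
1.5 * 1.5 = 2.25
ratio = 10^2.25 = 177.83

177.83


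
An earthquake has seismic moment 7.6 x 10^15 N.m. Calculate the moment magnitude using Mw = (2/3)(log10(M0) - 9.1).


log10(M0) = log10(7.6 x 10^15) = 15.8808
Mw = 2/3 * (15.8808 - 9.1)
= 2/3 * 6.7808
= 4.52

4.52


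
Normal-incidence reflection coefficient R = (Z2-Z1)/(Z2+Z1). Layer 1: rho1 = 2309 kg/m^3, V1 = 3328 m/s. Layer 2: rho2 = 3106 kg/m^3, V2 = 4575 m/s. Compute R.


Z1 = 2309 * 3328 = 7684352
Z2 = 3106 * 4575 = 14209950
R = (14209950 - 7684352) / (14209950 + 7684352) = 6525598 / 21894302 = 0.2981

0.2981


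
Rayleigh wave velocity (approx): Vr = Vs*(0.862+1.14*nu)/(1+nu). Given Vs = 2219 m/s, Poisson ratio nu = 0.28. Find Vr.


Numerator factor = 0.862 + 1.14*0.28 = 1.1812
Denominator = 1 + 0.28 = 1.28
Vr = 2219 * 1.1812 / 1.28 = 2047.72 m/s

2047.72


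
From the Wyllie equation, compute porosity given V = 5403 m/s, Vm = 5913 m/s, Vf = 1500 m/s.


1/V - 1/Vm = 1/5403 - 1/5913 = 1.596e-05
1/Vf - 1/Vm = 1/1500 - 1/5913 = 0.00049755
phi = 1.596e-05 / 0.00049755 = 0.0321

0.0321


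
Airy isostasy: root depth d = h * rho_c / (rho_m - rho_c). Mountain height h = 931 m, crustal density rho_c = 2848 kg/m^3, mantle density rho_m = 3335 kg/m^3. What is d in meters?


rho_m - rho_c = 3335 - 2848 = 487
d = 931 * 2848 / 487
= 2651488 / 487
= 5444.53 m

5444.53


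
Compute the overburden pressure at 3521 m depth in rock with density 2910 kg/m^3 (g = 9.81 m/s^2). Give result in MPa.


P = rho * g * z / 1e6
= 2910 * 9.81 * 3521 / 1e6
= 100514339.1 / 1e6
= 100.5143 MPa

100.5143


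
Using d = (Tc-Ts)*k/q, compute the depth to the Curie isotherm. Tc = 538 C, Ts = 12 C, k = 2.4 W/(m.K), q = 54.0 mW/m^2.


T_Curie - T_surf = 538 - 12 = 526 C
Convert q to W/m^2: 54.0 mW/m^2 = 0.054 W/m^2
d = 526 * 2.4 / 0.054 = 23377.78 m

23377.78


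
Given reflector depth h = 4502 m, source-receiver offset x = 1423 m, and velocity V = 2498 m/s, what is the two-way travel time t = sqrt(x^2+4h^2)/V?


x^2 + 4h^2 = 1423^2 + 4*4502^2 = 2024929 + 81072016 = 83096945
sqrt(83096945) = 9115.7526
t = 9115.7526 / 2498 = 3.6492 s

3.6492


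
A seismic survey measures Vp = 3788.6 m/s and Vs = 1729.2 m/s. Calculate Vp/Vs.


Vp/Vs = 3788.6 / 1729.2
= 2.191

2.191


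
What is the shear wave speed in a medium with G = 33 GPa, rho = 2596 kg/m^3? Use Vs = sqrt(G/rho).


Convert G to Pa: G = 33e9 Pa
Compute G/rho = 33e9 / 2596 = 12711864.4068
Vs = sqrt(12711864.4068) = 3565.37 m/s

3565.37


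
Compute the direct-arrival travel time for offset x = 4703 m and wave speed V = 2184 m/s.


t = x / V
= 4703 / 2184
= 2.1534 s

2.1534


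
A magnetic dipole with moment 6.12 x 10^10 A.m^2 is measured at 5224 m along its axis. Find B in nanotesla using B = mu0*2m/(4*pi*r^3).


m = 6.12 x 10^10 = 61200000000 A.m^2
2m = 122400000000 A.m^2
r^3 = 5224^3 = 142563879424
B = (4pi*10^-7) * 122400000000 / (4*pi * 142563879424) * 1e9
= 153812.37632 / 1791510545062.8 * 1e9
= 85.8562 nT

85.8562


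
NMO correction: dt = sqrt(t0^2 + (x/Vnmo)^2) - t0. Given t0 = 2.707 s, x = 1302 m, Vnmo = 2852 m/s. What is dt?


x/Vnmo = 1302/2852 = 0.456522
(x/Vnmo)^2 = 0.208412
t0^2 = 7.327849
sqrt(7.327849 + 0.208412) = 2.745225
dt = 2.745225 - 2.707 = 0.038225

0.038225


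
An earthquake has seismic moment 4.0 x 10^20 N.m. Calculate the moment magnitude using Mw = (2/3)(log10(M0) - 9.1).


log10(M0) = log10(4.0 x 10^20) = 20.6021
Mw = 2/3 * (20.6021 - 9.1)
= 2/3 * 11.5021
= 7.67

7.67


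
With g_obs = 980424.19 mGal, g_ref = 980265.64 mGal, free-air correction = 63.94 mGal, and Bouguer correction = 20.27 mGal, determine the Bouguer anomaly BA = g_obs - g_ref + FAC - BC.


BA = g_obs - g_ref + FAC - BC
= 980424.19 - 980265.64 + 63.94 - 20.27
= 202.22 mGal

202.22


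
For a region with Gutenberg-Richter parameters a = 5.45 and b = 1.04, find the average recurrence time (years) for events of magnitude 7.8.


log10(N) = 5.45 - 1.04*7.8 = -2.662
N = 10^-2.662 = 0.002178
T = 1/N = 1/0.002178 = 459.198 years

459.198
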